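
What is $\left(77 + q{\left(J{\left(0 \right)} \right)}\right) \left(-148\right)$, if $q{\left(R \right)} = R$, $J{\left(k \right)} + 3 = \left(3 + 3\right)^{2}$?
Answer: $-16280$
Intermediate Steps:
$J{\left(k \right)} = 33$ ($J{\left(k \right)} = -3 + \left(3 + 3\right)^{2} = -3 + 6^{2} = -3 + 36 = 33$)
$\left(77 + q{\left(J{\left(0 \right)} \right)}\right) \left(-148\right) = \left(77 + 33\right) \left(-148\right) = 110 \left(-148\right) = -16280$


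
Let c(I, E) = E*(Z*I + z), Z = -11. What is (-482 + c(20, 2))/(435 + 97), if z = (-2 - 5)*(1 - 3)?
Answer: -447/266 ≈ -1.6805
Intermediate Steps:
z = 14 (z = -7*(-2) = 14)
c(I, E) = E*(14 - 11*I) (c(I, E) = E*(-11*I + 14) = E*(14 - 11*I))
(-482 + c(20, 2))/(435 + 97) = (-482 + 2*(14 - 11*20))/(435 + 97) = (-482 + 2*(14 - 220))/532 = (-482 + 2*(-206))*(1/532) = (-482 - 412)*(1/532) = -894*1/532 = -447/266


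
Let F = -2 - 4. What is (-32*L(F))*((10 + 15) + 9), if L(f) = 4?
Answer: -4352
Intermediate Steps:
F = -6
(-32*L(F))*((10 + 15) + 9) = (-32*4)*((10 + 15) + 9) = -128*(25 + 9) = -128*34 = -4352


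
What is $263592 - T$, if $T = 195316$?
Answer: $68276$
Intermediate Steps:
$263592 - T = 263592 - 195316 = 68276$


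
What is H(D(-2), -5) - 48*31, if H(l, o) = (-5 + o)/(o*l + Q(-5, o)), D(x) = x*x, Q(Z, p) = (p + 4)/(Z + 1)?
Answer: -117512/79 ≈ -1487.5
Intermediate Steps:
Q(Z, p) = (4 + p)/(1 + Z)
D(x) = x²
H(l, o) = (-5 + o)/(-1 - o/4 + l*o) (H(l, o) = (-5 + o)/(o*l + (4 + o)/(1 - 5)) = (-5 + o)/(l*o + (4 + o)/(-4)) = (-5 + o)/(l*o - (4 + o)/4) = (-5 + o)/(l*o + (-1 - o/4)) = (-5 + o)/(-1 - o/4 + l*o))
H(D(-2), -5) - 48*31 = 4*(-5 - 5)/(-4 - 1*(-5) + 4*(-2)²*(-5)) - 48*31 = 4*(-10)/(-4 + 5 + 4*4*(-5)) - 1488 = 4*(-10)/(-4 + 5 - 80) - 1488 = 4*(-10)/(-79) - 1488 = 4*(-1/79)*(-10) - 1488 = 40/79 - 1488 = -117512/79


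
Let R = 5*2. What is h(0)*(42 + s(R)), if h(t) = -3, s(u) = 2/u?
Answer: -633/5 ≈ -126.60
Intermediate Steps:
R = 10
h(0)*(42 + s(R)) = -3*(42 + 2/10) = -3*(42 + 2*(⅒)) = -3*(42 + ⅕) = -3*211/5 = -633/5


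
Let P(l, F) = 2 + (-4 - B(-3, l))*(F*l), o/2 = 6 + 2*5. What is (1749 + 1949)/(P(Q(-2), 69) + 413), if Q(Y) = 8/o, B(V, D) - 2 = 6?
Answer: 1849/104 ≈ 17.779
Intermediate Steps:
B(V, D) = 8 (B(V, D) = 2 + 6 = 8)
o = 32 (o = 2*(6 + 2*5) = 2*(6 + 10) = 2*16 = 32)
Q(Y) = ¼ (Q(Y) = 8/32 = 8*(1/32) = ¼)
P(l, F) = 2 - 12*F*l (P(l, F) = 2 + (-4 - 1*8)*(F*l) = 2 + (-4 - 8)*(F*l) = 2 - 12*F*l)
(1749 + 1949)/(P(Q(-2), 69) + 413) = (1749 + 1949)/((2 - 12*69*¼) + 413) = 3698/((2 - 207) + 413) = 3698/(-205 + 413) = 3698/208 = 3698*(1/208) = 1849/104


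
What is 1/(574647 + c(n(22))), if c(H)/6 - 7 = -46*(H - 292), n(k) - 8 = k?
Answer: 1/647001 ≈ 1.5456e-6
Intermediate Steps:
n(k) = 8 + k
c(H) = 80634 - 276*H (c(H) = 42 + 6*(-46*(H - 292)) = 42 + 6*(-46*(-292 + H)) = 42 + 6*(13432 - 46*H) = 42 + (80592 - 276*H) = 80634 - 276*H)
1/(574647 + c(n(22))) = 1/(574647 + (80634 - 276*(8 + 22))) = 1/(574647 + (80634 - 276*30)) = 1/(574647 + (80634 - 8280)) = 1/(574647 + 72354) = 1/647001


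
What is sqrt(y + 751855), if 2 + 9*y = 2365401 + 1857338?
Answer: 6*sqrt(33918) ≈ 1105.0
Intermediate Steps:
y = 469193 (y = -2/9 + (2365401 + 1857338)/9 = -2/9 + (1/9)*4222739 = -2/9 + 4222739/9 = 469193)
sqrt(y + 751855) = sqrt(469193 + 751855) = sqrt(1221048) = 6*sqrt(33918)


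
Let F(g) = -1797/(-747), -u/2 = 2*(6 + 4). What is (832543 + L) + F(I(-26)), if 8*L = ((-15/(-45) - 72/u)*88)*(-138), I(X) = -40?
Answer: 1032487222/1245 ≈ 8.2931e+5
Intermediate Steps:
u = -40 (u = -4*(6 + 4) = -4*10 = -2*20 = -40)
F(g) = 599/249 (F(g) = -1797*(-1/747) = 599/249)
L = -16192/5 (L = (((-15/(-45) - 72/(-40))*88)*(-138))/8 = (((-15*(-1/45) - 72*(-1/40))*88)*(-138))/8 = (((1/3 + 9/5)*88)*(-138))/8 = (((32/15)*88)*(-138))/8 = ((2816/15)*(-138))/8 = (1/8)*(-129536/5) = -16192/5 ≈ -3238.4)
(832543 + L) + F(I(-26)) = (832543 - 16192/5) + 599/249 = 4146523/5 + 599/249 = 1032487222/1245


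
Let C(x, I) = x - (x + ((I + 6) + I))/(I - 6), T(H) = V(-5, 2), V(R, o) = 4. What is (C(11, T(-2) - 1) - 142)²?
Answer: 136900/9 ≈ 15211.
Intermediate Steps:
T(H) = 4
C(x, I) = x - (6 + x + 2*I)/(-6 + I) (C(x, I) = x - (x + ((6 + I) + I))/(-6 + I) = x - (x + (6 + 2*I))/(-6 + I) = x - (6 + x + 2*I)/(-6 + I))
(C(11, T(-2) - 1) - 142)² = ((-6 - 7*11 - 2*(4 - 1) + (4 - 1)*11)/(-6 + (4 - 1)) - 142)² = ((-6 - 77 - 2*3 + 3*11)/(-6 + 3) - 142)² = ((-6 - 77 - 6 + 33)/(-3) - 142)² = (-⅓*(-56) - 142)² = (56/3 - 142)² = (-370/3)² = 136900/9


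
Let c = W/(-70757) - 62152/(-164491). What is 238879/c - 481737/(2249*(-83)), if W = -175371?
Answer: 519003723449654211116/6205677256880075 ≈ 83634.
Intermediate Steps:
c = 33244640225/11638889687 (c = -175371/(-70757) - 62152/(-164491) = -175371*(-1/70757) - 62152*(-1/164491) = 175371/70757 + 62152/164491 = 33244640225/11638889687 ≈ 2.8563)
238879/c - 481737/(2249*(-83)) = 238879/(33244640225/11638889687) - 481737/(2249*(-83)) = 238879*(11638889687/33244640225) - 481737/(-186667) = 2780286329540873/33244640225 - 481737*(-1/186667) = 2780286329540873/33244640225 + 481737/186667 = 519003723449654211116/6205677256880075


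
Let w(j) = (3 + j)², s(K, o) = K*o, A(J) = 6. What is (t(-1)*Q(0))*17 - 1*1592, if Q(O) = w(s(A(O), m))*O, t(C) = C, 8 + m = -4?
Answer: -1592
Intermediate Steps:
m = -12 (m = -8 - 4 = -12)
Q(O) = 4761*O (Q(O) = (3 + 6*(-12))²*O = (3 - 72)²*O = (-69)²*O = 4761*O)
(t(-1)*Q(0))*17 - 1*1592 = -4761*0*17 - 1*1592 = -1*0*17 - 1592 = 0*17 - 1592 = 0 - 1592 = -1592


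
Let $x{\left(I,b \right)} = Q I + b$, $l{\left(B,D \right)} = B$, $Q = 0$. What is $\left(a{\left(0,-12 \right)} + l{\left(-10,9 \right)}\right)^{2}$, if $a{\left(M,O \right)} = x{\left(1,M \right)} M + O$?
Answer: $484$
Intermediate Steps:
$x{\left(I,b \right)} = b$ ($x{\left(I,b \right)} = 0 I + b = 0 + b = b$)
$a{\left(M,O \right)} = O + M^{2}$ ($a{\left(M,O \right)} = M M + O = M^{2} + O = O + M^{2}$)
$\left(a{\left(0,-12 \right)} + l{\left(-10,9 \right)}\right)^{2} = \left(\left(-12 + 0^{2}\right) - 10\right)^{2} = \left(\left(-12 + 0\right) - 10\right)^{2} = \left(-12 - 10\right)^{2} = \left(-22\right)^{2} = 484$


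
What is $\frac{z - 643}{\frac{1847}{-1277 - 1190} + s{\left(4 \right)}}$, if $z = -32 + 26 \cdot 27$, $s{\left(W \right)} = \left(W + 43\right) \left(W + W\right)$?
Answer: $\frac{66609}{925745} \approx 0.071952$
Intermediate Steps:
$s{\left(W \right)} = 2 W \left(43 + W\right)$ ($s{\left(W \right)} = \left(43 + W\right) 2 W = 2 W \left(43 + W\right)$)
$z = 670$ ($z = -32 + 702 = 670$)
$\frac{z - 643}{\frac{1847}{-1277 - 1190} + s{\left(4 \right)}} = \frac{670 - 643}{\frac{1847}{-1277 - 1190} + 2 \cdot 4 \left(43 + 4\right)} = \frac{27}{\frac{1847}{-2467} + 2 \cdot 4 \cdot 47} = \frac{27}{1847 \left(- \frac{1}{2467}\right) + 376} = \frac{27}{- \frac{1847}{2467} + 376} = \frac{27}{\frac{925745}{2467}} = 27 \cdot \frac{2467}{925745} = \frac{66609}{925745}$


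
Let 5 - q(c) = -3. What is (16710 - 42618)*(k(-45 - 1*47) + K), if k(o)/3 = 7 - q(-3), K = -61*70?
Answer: 110704884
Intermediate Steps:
q(c) = 8 (q(c) = 5 - 1*(-3) = 5 + 3 = 8)
K = -4270
k(o) = -3 (k(o) = 3*(7 - 1*8) = 3*(7 - 8) = 3*(-1) = -3)
(16710 - 42618)*(k(-45 - 1*47) + K) = (16710 - 42618)*(-3 - 4270) = -25908*(-4273) = 110704884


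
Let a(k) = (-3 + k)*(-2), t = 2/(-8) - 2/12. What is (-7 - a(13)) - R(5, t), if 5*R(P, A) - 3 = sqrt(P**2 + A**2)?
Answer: 62/5 - sqrt(145)/12 ≈ 11.397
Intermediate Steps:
t = -5/12 (t = 2*(-1/8) - 2*1/12 = -1/4 - 1/6 = -5/12 ≈ -0.41667)
a(k) = 6 - 2*k
R(P, A) = 3/5 + sqrt(A**2 + P**2)/5 (R(P, A) = 3/5 + sqrt(P**2 + A**2)/5 = 3/5 + sqrt(A**2 + P**2)/5)
(-7 - a(13)) - R(5, t) = (-7 - (6 - 2*13)) - (3/5 + sqrt((-5/12)**2 + 5**2)/5) = (-7 - (6 - 26)) - (3/5 + sqrt(25/144 + 25)/5) = (-7 - 1*(-20)) - (3/5 + sqrt(3625/144)/5) = (-7 + 20) - (3/5 + (5*sqrt(145)/12)/5) = 13 - (3/5 + sqrt(145)/12) = 13 + (-3/5 - sqrt(145)/12) = 62/5 - sqrt(145)/12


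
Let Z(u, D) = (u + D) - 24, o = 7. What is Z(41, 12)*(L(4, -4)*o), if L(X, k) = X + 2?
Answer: 1218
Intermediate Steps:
L(X, k) = 2 + X
Z(u, D) = -24 + D + u (Z(u, D) = (D + u) - 24 = -24 + D + u)
Z(41, 12)*(L(4, -4)*o) = (-24 + 12 + 41)*((2 + 4)*7) = 29*(6*7) = 29*42 = 1218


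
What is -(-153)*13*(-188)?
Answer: -373932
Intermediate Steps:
-(-153)*13*(-188) = -153*(-13)*(-188) = 1989*(-188) = -373932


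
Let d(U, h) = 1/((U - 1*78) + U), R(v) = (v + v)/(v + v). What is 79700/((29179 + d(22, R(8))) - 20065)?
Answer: 108392/12395 ≈ 8.7448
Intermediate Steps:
R(v) = 1 (R(v) = (2*v)/((2*v)) = (2*v)*(1/(2*v)) = 1)
d(U, h) = 1/(-78 + 2*U) (d(U, h) = 1/((U - 78) + U) = 1/((-78 + U) + U) = 1/(-78 + 2*U))
79700/((29179 + d(22, R(8))) - 20065) = 79700/((29179 + 1/(2*(-39 + 22))) - 20065) = 79700/((29179 + (1/2)/(-17)) - 20065) = 79700/((29179 + (1/2)*(-1/17)) - 20065) = 79700/((29179 - 1/34) - 20065) = 79700/(992085/34 - 20065) = 79700/(309875/34) = 79700*(34/309875) = 108392/12395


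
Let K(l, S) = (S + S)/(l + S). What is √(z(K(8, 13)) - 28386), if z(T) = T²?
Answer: 5*I*√500702/21 ≈ 168.48*I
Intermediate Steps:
K(l, S) = 2*S/(S + l) (K(l, S) = (2*S)/(S + l) = 2*S/(S + l))
√(z(K(8, 13)) - 28386) = √((2*13/(13 + 8))² - 28386) = √((2*13/21)² - 28386) = √((2*13*(1/21))² - 28386) = √((26/21)² - 28386) = √(676/441 - 28386) = √(-12517550/441) = 5*I*√500702/21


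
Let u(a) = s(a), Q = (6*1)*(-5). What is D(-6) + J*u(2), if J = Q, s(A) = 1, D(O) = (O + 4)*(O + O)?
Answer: -6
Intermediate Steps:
D(O) = 2*O*(4 + O) (D(O) = (4 + O)*(2*O) = 2*O*(4 + O))
Q = -30 (Q = 6*(-5) = -30)
J = -30
u(a) = 1
D(-6) + J*u(2) = 2*(-6)*(4 - 6) - 30*1 = 2*(-6)*(-2) - 30 = 24 - 30 = -6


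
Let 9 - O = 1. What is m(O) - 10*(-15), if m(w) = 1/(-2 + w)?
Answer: 901/6 ≈ 150.17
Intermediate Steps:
O = 8 (O = 9 - 1*1 = 9 - 1 = 8)
m(O) - 10*(-15) = 1/(-2 + 8) - 10*(-15) = 1/6 + 150 = ⅙ + 150 = 901/6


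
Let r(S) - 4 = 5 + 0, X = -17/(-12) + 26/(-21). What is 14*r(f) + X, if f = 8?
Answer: 3533/28 ≈ 126.18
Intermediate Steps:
X = 5/28 (X = -17*(-1/12) + 26*(-1/21) = 17/12 - 26/21 = 5/28 ≈ 0.17857)
r(S) = 9 (r(S) = 4 + (5 + 0) = 4 + 5 = 9)
14*r(f) + X = 14*9 + 5/28 = 126 + 5/28 = 3533/28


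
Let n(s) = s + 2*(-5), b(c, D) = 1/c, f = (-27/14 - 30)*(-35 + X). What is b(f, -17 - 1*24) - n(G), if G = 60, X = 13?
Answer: -245843/4917 ≈ -49.999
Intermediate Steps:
f = 4917/7 (f = (-27/14 - 30)*(-35 + 13) = (-27*1/14 - 30)*(-22) = (-27/14 - 30)*(-22) = -447/14*(-22) = 4917/7 ≈ 702.43)
n(s) = -10 + s (n(s) = s - 10 = -10 + s)
b(f, -17 - 1*24) - n(G) = 1/(4917/7) - (-10 + 60) = 7/4917 - 1*50 = 7/4917 - 50 = -245843/4917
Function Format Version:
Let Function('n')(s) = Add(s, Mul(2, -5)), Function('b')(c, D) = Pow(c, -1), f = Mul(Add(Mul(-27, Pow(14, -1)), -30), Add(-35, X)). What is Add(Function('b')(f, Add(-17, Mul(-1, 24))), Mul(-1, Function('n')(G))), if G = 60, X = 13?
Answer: Rational(-245843, 4917) ≈ -49.999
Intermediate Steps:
f = Rational(4917, 7) (f = Mul(Add(Mul(-27, Pow(14, -1)), -30), Add(-35, 13)) = Mul(Add(Mul(-27, Rational(1, 14)), -30), -22) = Mul(Add(Rational(-27, 14), -30), -22) = Mul(Rational(-447, 14), -22) = Rational(4917, 7) ≈ 702.43)
Function('n')(s) = Add(-10, s) (Function('n')(s) = Add(s, -10) = Add(-10, s))
Add(Function('b')(f, Add(-17, Mul(-1, 24))), Mul(-1, Function('n')(G))) = Add(Pow(Rational(4917, 7), -1), Mul(-1, Add(-10, 60))) = Add(Rational(7, 4917), Mul(-1, 50)) = Add(Rational(7, 4917), -50) = Rational(-245843, 4917)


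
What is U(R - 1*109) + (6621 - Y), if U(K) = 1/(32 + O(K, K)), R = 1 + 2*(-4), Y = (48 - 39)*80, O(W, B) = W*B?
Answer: 79592689/13488 ≈ 5901.0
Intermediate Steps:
O(W, B) = B*W
Y = 720 (Y = 9*80 = 720)
R = -7 (R = 1 - 8 = -7)
U(K) = 1/(32 + K²) (U(K) = 1/(32 + K*K) = 1/(32 + K²))
U(R - 1*109) + (6621 - Y) = 1/(32 + (-7 - 1*109)²) + (6621 - 1*720) = 1/(32 + (-7 - 109)²) + (6621 - 720) = 1/(32 + (-116)²) + 5901 = 1/(32 + 13456) + 5901 = 1/13488 + 5901 = 79592689/13488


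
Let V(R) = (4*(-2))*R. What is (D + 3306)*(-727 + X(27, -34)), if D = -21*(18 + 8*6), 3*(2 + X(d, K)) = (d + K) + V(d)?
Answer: -1542400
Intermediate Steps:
V(R) = -8*R
X(d, K) = -2 - 7*d/3 + K/3 (X(d, K) = -2 + ((d + K) - 8*d)/3 = -2 + ((K + d) - 8*d)/3 = -2 + (K - 7*d)/3 = -2 + (-7*d/3 + K/3) = -2 - 7*d/3 + K/3)
D = -1386 (D = -21*(18 + 48) = -21*66 = -1386)
(D + 3306)*(-727 + X(27, -34)) = (-1386 + 3306)*(-727 + (-2 - 7/3*27 + (1/3)*(-34))) = 1920*(-727 + (-2 - 63 - 34/3)) = 1920*(-727 - 229/3) = 1920*(-2410/3) = -1542400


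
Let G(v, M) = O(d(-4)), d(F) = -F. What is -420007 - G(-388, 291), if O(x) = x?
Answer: -420011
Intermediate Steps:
G(v, M) = 4 (G(v, M) = -1*(-4) = 4)
-420007 - G(-388, 291) = -420007 - 1*4 = -420007 - 4 = -420011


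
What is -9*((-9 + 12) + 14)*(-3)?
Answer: 459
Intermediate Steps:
-9*((-9 + 12) + 14)*(-3) = -9*(3 + 14)*(-3) = -9*17*(-3) = -153*(-3) = 459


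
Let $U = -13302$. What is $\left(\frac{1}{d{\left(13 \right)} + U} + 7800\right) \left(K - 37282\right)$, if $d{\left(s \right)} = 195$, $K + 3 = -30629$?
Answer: $- \frac{2314386852162}{4369} \approx -5.2973 \cdot 10^{8}$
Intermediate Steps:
$K = -30632$ ($K = -3 - 30629 = -30632$)
$\left(\frac{1}{d{\left(13 \right)} + U} + 7800\right) \left(K - 37282\right) = \left(\frac{1}{195 - 13302} + 7800\right) \left(-30632 - 37282\right) = \left(\frac{1}{-13107} + 7800\right) \left(-67914\right) = \left(- \frac{1}{13107} + 7800\right) \left(-67914\right) = \frac{102234599}{13107} \left(-67914\right) = - \frac{2314386852162}{4369}$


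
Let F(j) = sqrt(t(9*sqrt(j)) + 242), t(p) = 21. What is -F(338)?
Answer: -sqrt(263) ≈ -16.217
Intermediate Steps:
F(j) = sqrt(263) (F(j) = sqrt(21 + 242) = sqrt(263))
-F(338) = -sqrt(263)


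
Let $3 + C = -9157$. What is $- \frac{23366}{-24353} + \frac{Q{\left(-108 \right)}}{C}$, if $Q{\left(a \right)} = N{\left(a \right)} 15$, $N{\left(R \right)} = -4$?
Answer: $\frac{1539241}{1593382} \approx 0.96602$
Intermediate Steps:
$C = -9160$ ($C = -3 - 9157 = -9160$)
$Q{\left(a \right)} = -60$ ($Q{\left(a \right)} = \left(-4\right) 15 = -60$)
$- \frac{23366}{-24353} + \frac{Q{\left(-108 \right)}}{C} = - \frac{23366}{-24353} - \frac{60}{-9160} = \left(-23366\right) \left(- \frac{1}{24353}\right) - - \frac{3}{458} = \frac{3338}{3479} + \frac{3}{458} = \frac{1539241}{1593382}$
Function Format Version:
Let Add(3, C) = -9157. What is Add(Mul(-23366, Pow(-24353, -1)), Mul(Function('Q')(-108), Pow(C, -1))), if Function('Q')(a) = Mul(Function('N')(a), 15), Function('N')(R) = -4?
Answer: Rational(1539241, 1593382) ≈ 0.96602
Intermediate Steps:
C = -9160 (C = Add(-3, -9157) = -9160)
Function('Q')(a) = -60 (Function('Q')(a) = Mul(-4, 15) = -60)
Add(Mul(-23366, Pow(-24353, -1)), Mul(Function('Q')(-108), Pow(C, -1))) = Add(Mul(-23366, Pow(-24353, -1)), Mul(-60, Pow(-9160, -1))) = Add(Mul(-23366, Rational(-1, 24353)), Mul(-60, Rational(-1, 9160))) = Add(Rational(3338, 3479), Rational(3, 458)) = Rational(1539241, 1593382)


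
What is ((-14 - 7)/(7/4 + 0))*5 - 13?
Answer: -73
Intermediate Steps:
((-14 - 7)/(7/4 + 0))*5 - 13 = -21/(7*(¼) + 0)*5 - 13 = -21/(7/4 + 0)*5 - 13 = -21/7/4*5 - 13 = -21*4/7*5 - 13 = -12*5 - 13 = -60 - 13 = -73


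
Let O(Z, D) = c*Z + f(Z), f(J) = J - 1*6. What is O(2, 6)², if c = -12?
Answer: 784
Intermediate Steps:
f(J) = -6 + J (f(J) = J - 6 = -6 + J)
O(Z, D) = -6 - 11*Z (O(Z, D) = -12*Z + (-6 + Z) = -6 - 11*Z)
O(2, 6)² = (-6 - 11*2)² = (-6 - 22)² = (-28)² = 784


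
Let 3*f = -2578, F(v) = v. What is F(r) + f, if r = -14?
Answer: -2620/3 ≈ -873.33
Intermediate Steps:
f = -2578/3 (f = (⅓)*(-2578) = -2578/3 ≈ -859.33)
F(r) + f = -14 - 2578/3 = -2620/3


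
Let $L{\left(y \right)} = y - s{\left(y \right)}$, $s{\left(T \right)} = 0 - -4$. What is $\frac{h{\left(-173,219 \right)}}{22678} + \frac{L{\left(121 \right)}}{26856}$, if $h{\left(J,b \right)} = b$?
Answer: $\frac{474155}{33835576} \approx 0.014013$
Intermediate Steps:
$s{\left(T \right)} = 4$ ($s{\left(T \right)} = 0 + 4 = 4$)
$L{\left(y \right)} = -4 + y$ ($L{\left(y \right)} = y - 4 = -4 + y$)
$\frac{h{\left(-173,219 \right)}}{22678} + \frac{L{\left(121 \right)}}{26856} = \frac{219}{22678} + \frac{-4 + 121}{26856} = 219 \cdot \frac{1}{22678} + 117 \cdot \frac{1}{26856} = \frac{219}{22678} + \frac{13}{2984} = \frac{474155}{33835576}$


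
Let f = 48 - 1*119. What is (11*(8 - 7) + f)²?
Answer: 3600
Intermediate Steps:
f = -71 (f = 48 - 119 = -71)
(11*(8 - 7) + f)² = (11*(8 - 7) - 71)² = (11*1 - 71)² = (11 - 71)² = (-60)² = 3600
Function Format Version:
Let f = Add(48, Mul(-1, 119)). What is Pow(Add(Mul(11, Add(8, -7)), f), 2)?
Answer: 3600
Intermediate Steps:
f = -71 (f = Add(48, -119) = -71)
Pow(Add(Mul(11, Add(8, -7)), f), 2) = Pow(Add(Mul(11, Add(8, -7)), -71), 2) = Pow(Add(Mul(11, 1), -71), 2) = Pow(Add(11, -71), 2) = Pow(-60, 2) = 3600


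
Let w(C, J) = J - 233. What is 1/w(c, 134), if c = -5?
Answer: -1/99 ≈ -0.010101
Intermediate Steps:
w(C, J) = -233 + J
1/w(c, 134) = 1/(-233 + 134) = 1/(-99) = -1/99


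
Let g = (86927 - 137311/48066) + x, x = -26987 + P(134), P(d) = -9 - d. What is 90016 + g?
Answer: 7200774347/48066 ≈ 1.4981e+5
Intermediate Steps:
x = -27130 (x = -26987 + (-9 - 1*134) = -26987 + (-9 - 134) = -26987 - 143 = -27130)
g = 2874065291/48066 (g = (86927 - 137311/48066) - 27130 = 4178095871/48066 - 27130 = 2874065291/48066 ≈ 59794.)
90016 + g = 90016 + 2874065291/48066 = 7200774347/48066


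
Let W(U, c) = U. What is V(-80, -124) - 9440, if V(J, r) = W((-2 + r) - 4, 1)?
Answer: -9570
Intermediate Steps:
V(J, r) = -6 + r (V(J, r) = (-2 + r) - 4 = -6 + r)
V(-80, -124) - 9440 = (-6 - 124) - 9440 = -130 - 9440 = -9570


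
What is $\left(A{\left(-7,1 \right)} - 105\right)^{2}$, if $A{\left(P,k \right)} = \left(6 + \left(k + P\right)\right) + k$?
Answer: $10816$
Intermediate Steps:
$A{\left(P,k \right)} = 6 + P + 2 k$ ($A{\left(P,k \right)} = \left(6 + \left(P + k\right)\right) + k = \left(6 + P + k\right) + k = 6 + P + 2 k$)
$\left(A{\left(-7,1 \right)} - 105\right)^{2} = \left(\left(6 - 7 + 2 \cdot 1\right) - 105\right)^{2} = \left(\left(6 - 7 + 2\right) - 105\right)^{2} = \left(1 - 105\right)^{2} = \left(-104\right)^{2} = 10816$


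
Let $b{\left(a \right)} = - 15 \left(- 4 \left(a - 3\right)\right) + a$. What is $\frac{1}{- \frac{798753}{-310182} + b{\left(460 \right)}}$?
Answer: $\frac{103394}{2882890971} \approx 3.5865 \cdot 10^{-5}$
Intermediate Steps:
$b{\left(a \right)} = -180 + 61 a$ ($b{\left(a \right)} = - 15 \left(- 4 \left(-3 + a\right)\right) + a = - 15 \left(12 - 4 a\right) + a = \left(-180 + 60 a\right) + a = -180 + 61 a$)
$\frac{1}{- \frac{798753}{-310182} + b{\left(460 \right)}} = \frac{1}{- \frac{798753}{-310182} + \left(-180 + 61 \cdot 460\right)} = \frac{1}{\left(-798753\right) \left(- \frac{1}{310182}\right) + \left(-180 + 28060\right)} = \frac{1}{\frac{266251}{103394} + 27880} = \frac{1}{\frac{2882890971}{103394}} = \frac{103394}{2882890971}$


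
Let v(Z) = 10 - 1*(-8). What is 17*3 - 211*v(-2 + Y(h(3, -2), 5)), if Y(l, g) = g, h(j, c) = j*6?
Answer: -3747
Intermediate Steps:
h(j, c) = 6*j
v(Z) = 18 (v(Z) = 10 + 8 = 18)
17*3 - 211*v(-2 + Y(h(3, -2), 5)) = 17*3 - 211*18 = 51 - 3798 = -3747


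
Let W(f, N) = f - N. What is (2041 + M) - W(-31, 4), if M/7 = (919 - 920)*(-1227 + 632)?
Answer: 6241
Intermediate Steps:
M = 4165 (M = 7*((919 - 920)*(-1227 + 632)) = 7*(-1*(-595)) = 7*595 = 4165)
(2041 + M) - W(-31, 4) = (2041 + 4165) - (-31 - 1*4) = 6206 - (-31 - 4) = 6206 - 1*(-35) = 6206 + 35 = 6241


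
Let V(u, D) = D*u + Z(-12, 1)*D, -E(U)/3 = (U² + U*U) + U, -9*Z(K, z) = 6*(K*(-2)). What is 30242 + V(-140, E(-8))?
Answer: 86402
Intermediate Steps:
Z(K, z) = 4*K/3 (Z(K, z) = -2*K*(-2)/3 = -2*(-2*K)/3 = -(-4)*K/3 = 4*K/3)
E(U) = -6*U² - 3*U (E(U) = -3*((U² + U*U) + U) = -3*((U² + U²) + U) = -3*(2*U² + U) = -3*(U + 2*U²) = -6*U² - 3*U)
V(u, D) = -16*D + D*u (V(u, D) = D*u + ((4/3)*(-12))*D = D*u - 16*D = -16*D + D*u)
30242 + V(-140, E(-8)) = 30242 + (-3*(-8)*(1 + 2*(-8)))*(-16 - 140) = 30242 - 3*(-8)*(1 - 16)*(-156) = 30242 - 3*(-8)*(-15)*(-156) = 30242 - 360*(-156) = 30242 + 56160 = 86402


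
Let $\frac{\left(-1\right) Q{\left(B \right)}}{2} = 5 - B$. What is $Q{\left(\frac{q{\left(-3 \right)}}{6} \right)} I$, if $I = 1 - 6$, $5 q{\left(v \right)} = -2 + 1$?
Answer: $\frac{151}{3} \approx 50.333$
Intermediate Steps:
$q{\left(v \right)} = - \frac{1}{5}$ ($q{\left(v \right)} = \frac{-2 + 1}{5} = \frac{1}{5} \left(-1\right) = - \frac{1}{5}$)
$Q{\left(B \right)} = -10 + 2 B$ ($Q{\left(B \right)} = - 2 \left(5 - B\right) = -10 + 2 B$)
$I = -5$
$Q{\left(\frac{q{\left(-3 \right)}}{6} \right)} I = \left(-10 + 2 \left(- \frac{1}{5 \cdot 6}\right)\right) \left(-5\right) = \left(-10 + 2 \left(\left(- \frac{1}{5}\right) \frac{1}{6}\right)\right) \left(-5\right) = \left(-10 + 2 \left(- \frac{1}{30}\right)\right) \left(-5\right) = \left(-10 - \frac{1}{15}\right) \left(-5\right) = \left(- \frac{151}{15}\right) \left(-5\right) = \frac{151}{3}$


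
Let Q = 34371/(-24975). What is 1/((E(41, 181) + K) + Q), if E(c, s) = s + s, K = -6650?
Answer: -925/5817673 ≈ -0.00015900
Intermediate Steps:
E(c, s) = 2*s
Q = -1273/925 (Q = 34371*(-1/24975) = -1273/925 ≈ -1.3762)
1/((E(41, 181) + K) + Q) = 1/((2*181 - 6650) - 1273/925) = 1/((362 - 6650) - 1273/925) = 1/(-6288 - 1273/925) = 1/(-5817673/925) = -925/5817673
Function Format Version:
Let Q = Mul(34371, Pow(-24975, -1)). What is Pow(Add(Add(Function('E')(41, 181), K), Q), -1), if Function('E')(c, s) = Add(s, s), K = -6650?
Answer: Rational(-925, 5817673) ≈ -0.00015900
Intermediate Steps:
Function('E')(c, s) = Mul(2, s)
Q = Rational(-1273, 925) (Q = Mul(34371, Rational(-1, 24975)) = Rational(-1273, 925) ≈ -1.3762)
Pow(Add(Add(Function('E')(41, 181), K), Q), -1) = Pow(Add(Add(Mul(2, 181), -6650), Rational(-1273, 925)), -1) = Pow(Add(Add(362, -6650), Rational(-1273, 925)), -1) = Pow(Add(-6288, Rational(-1273, 925)), -1) = Pow(Rational(-5817673, 925), -1) = Rational(-925, 5817673)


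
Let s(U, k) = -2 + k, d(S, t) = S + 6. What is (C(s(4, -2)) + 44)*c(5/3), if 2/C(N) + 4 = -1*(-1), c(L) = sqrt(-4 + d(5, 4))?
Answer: 130*sqrt(7)/3 ≈ 114.65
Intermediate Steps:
d(S, t) = 6 + S
c(L) = sqrt(7) (c(L) = sqrt(-4 + (6 + 5)) = sqrt(-4 + 11) = sqrt(7))
C(N) = -2/3 (C(N) = 2/(-4 - 1*(-1)) = 2/(-4 + 1) = 2/(-3) = 2*(-1/3) = -2/3)
(C(s(4, -2)) + 44)*c(5/3) = (-2/3 + 44)*sqrt(7) = 130*sqrt(7)/3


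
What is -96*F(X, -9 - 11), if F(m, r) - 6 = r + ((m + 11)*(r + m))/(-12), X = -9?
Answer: 880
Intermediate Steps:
F(m, r) = 6 + r - (11 + m)*(m + r)/12 (F(m, r) = 6 + (r + ((m + 11)*(r + m))/(-12)) = 6 + (r + ((11 + m)*(m + r))*(-1/12)) = 6 + (r - (11 + m)*(m + r)/12) = 6 + r - (11 + m)*(m + r)/12)
-96*F(X, -9 - 11) = -96*(6 - 11/12*(-9) - 1/12*(-9)² + (-9 - 11)/12 - 1/12*(-9)*(-9 - 11)) = -96*(6 + 33/4 - 1/12*81 + (1/12)*(-20) - 1/12*(-9)*(-20)) = -96*(6 + 33/4 - 27/4 - 5/3 - 15) = -96*(-55/6) = 880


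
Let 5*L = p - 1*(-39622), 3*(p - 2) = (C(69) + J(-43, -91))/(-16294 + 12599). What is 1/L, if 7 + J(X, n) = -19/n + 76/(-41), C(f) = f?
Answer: 41358135/327754903211 ≈ 0.00012619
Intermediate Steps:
J(X, n) = -363/41 - 19/n (J(X, n) = -7 + (-19/n + 76/(-41)) = -7 + (-19/n + 76*(-1/41)) = -7 + (-19/n - 76/41) = -7 + (-76/41 - 19/n) = -363/41 - 19/n)
p = 16498217/8271627 (p = 2 + ((69 + (-363/41 - 19/(-91)))/(-16294 + 12599))/3 = 2 + ((69 + (-363/41 - 19*(-1/91)))/(-3695))/3 = 2 + ((69 + (-363/41 + 19/91))*(-1/3695))/3 = 2 + ((69 - 32254/3731)*(-1/3695))/3 = 2 + ((225185/3731)*(-1/3695))/3 = 2 + (⅓)*(-45037/2757209) = 2 - 45037/8271627 = 16498217/8271627 ≈ 1.9946)
L = 327754903211/41358135 (L = (16498217/8271627 - 1*(-39622))/5 = (16498217/8271627 + 39622)/5 = (⅕)*(327754903211/8271627) = 327754903211/41358135 ≈ 7924.8)
1/L = 1/(327754903211/41358135) = 41358135/327754903211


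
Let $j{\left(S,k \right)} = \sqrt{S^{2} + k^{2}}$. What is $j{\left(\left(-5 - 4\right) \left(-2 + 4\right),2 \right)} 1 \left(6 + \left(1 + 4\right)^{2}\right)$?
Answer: $62 \sqrt{82} \approx 561.43$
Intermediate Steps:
$j{\left(\left(-5 - 4\right) \left(-2 + 4\right),2 \right)} 1 \left(6 + \left(1 + 4\right)^{2}\right) = \sqrt{\left(\left(-5 - 4\right) \left(-2 + 4\right)\right)^{2} + 2^{2}} \cdot 1 \left(6 + \left(1 + 4\right)^{2}\right) = \sqrt{\left(\left(-9\right) 2\right)^{2} + 4} \cdot 1 \left(6 + 5^{2}\right) = \sqrt{\left(-18\right)^{2} + 4} \cdot 1 \left(6 + 25\right) = \sqrt{324 + 4} \cdot 1 \cdot 31 = \sqrt{328} \cdot 31 = 2 \sqrt{82} \cdot 31 = 62 \sqrt{82}$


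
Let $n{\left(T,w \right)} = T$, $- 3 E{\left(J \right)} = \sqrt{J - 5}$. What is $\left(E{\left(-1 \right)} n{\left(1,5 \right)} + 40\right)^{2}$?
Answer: $\frac{\left(120 - i \sqrt{6}\right)^{2}}{9} \approx 1599.3 - 65.32 i$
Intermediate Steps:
$E{\left(J \right)} = - \frac{\sqrt{-5 + J}}{3}$ ($E{\left(J \right)} = - \frac{\sqrt{J - 5}}{3} = - \frac{\sqrt{-5 + J}}{3}$)
$\left(E{\left(-1 \right)} n{\left(1,5 \right)} + 40\right)^{2} = \left(- \frac{\sqrt{-5 - 1}}{3} \cdot 1 + 40\right)^{2} = \left(- \frac{\sqrt{-6}}{3} \cdot 1 + 40\right)^{2} = \left(- \frac{i \sqrt{6}}{3} \cdot 1 + 40\right)^{2} = \left(- \frac{i \sqrt{6}}{3} + 40\right)^{2} = \left(40 - \frac{i \sqrt{6}}{3}\right)^{2}$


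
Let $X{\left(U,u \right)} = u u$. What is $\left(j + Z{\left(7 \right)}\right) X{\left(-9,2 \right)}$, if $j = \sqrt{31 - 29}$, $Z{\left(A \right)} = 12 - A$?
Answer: $20 + 4 \sqrt{2} \approx 25.657$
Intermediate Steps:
$X{\left(U,u \right)} = u^{2}$
$j = \sqrt{2} \approx 1.4142$
$\left(j + Z{\left(7 \right)}\right) X{\left(-9,2 \right)} = \left(\sqrt{2} + \left(12 - 7\right)\right) 2^{2} = \left(\sqrt{2} + \left(12 - 7\right)\right) 4 = \left(\sqrt{2} + 5\right) 4 = \left(5 + \sqrt{2}\right) 4 = 20 + 4 \sqrt{2}$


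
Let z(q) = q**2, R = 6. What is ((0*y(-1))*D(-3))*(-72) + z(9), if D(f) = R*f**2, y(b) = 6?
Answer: 81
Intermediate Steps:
D(f) = 6*f**2
((0*y(-1))*D(-3))*(-72) + z(9) = ((0*6)*(6*(-3)**2))*(-72) + 9**2 = (0*(6*9))*(-72) + 81 = (0*54)*(-72) + 81 = 0*(-72) + 81 = 0 + 81 = 81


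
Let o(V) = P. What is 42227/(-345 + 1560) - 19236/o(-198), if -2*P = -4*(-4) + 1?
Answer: 47461339/20655 ≈ 2297.8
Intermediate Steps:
P = -17/2 (P = -(-4*(-4) + 1)/2 = -(16 + 1)/2 = -½*17 = -17/2 ≈ -8.5000)
o(V) = -17/2
42227/(-345 + 1560) - 19236/o(-198) = 42227/(-345 + 1560) - 19236/(-17/2) = 42227/1215 - 19236*(-2/17) = 42227*(1/1215) + 38472/17 = 42227/1215 + 38472/17 = 47461339/20655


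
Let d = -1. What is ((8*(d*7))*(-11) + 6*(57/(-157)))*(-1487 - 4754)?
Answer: -601445170/157 ≈ -3.8309e+6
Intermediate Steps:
((8*(d*7))*(-11) + 6*(57/(-157)))*(-1487 - 4754) = ((8*(-1*7))*(-11) + 6*(57/(-157)))*(-1487 - 4754) = ((8*(-7))*(-11) + 6*(57*(-1/157)))*(-6241) = (-56*(-11) + 6*(-57/157))*(-6241) = (616 - 342/157)*(-6241) = (96370/157)*(-6241) = -601445170/157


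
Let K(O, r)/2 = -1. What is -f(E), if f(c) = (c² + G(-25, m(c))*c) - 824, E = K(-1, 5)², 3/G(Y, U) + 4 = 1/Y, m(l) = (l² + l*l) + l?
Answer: 81908/101 ≈ 810.97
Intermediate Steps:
K(O, r) = -2 (K(O, r) = 2*(-1) = -2)
m(l) = l + 2*l² (m(l) = (l² + l²) + l = 2*l² + l = l + 2*l²)
G(Y, U) = 3/(-4 + 1/Y)
E = 4 (E = (-2)² = 4)
f(c) = -824 + c² - 75*c/101 (f(c) = (c² + (-3*(-25)/(-1 + 4*(-25)))*c) - 824 = (c² + (-3*(-25)/(-1 - 100))*c) - 824 = (c² + (-3*(-25)/(-101))*c) - 824 = (c² + (-3*(-25)*(-1/101))*c) - 824 = (c² - 75*c/101) - 824 = -824 + c² - 75*c/101)
-f(E) = -(-824 + 4² - 75/101*4) = -(-824 + 16 - 300/101) = -1*(-81908/101) = 81908/101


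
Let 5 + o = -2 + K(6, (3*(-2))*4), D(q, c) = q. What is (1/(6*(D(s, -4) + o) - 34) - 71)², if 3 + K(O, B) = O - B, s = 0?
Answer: 37271025/7396 ≈ 5039.4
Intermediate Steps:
K(O, B) = -3 + O - B (K(O, B) = -3 + (O - B) = -3 + O - B)
o = 20 (o = -5 + (-2 + (-3 + 6 - 3*(-2)*4)) = -5 + (-2 + (-3 + 6 - (-6)*4)) = -5 + (-2 + (-3 + 6 - 1*(-24))) = -5 + (-2 + (-3 + 6 + 24)) = -5 + (-2 + 27) = -5 + 25 = 20)
(1/(6*(D(s, -4) + o) - 34) - 71)² = (1/(6*(0 + 20) - 34) - 71)² = (1/(6*20 - 34) - 71)² = (1/(120 - 34) - 71)² = (1/86 - 71)² = (-6105/86)² = 37271025/7396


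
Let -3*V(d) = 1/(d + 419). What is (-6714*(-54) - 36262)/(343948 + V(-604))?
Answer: 181093170/190891141 ≈ 0.94867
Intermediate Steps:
V(d) = -1/(3*(419 + d)) (V(d) = -1/(3*(d + 419)) = -1/(3*(419 + d)))
(-6714*(-54) - 36262)/(343948 + V(-604)) = (-6714*(-54) - 36262)/(343948 - 1/(1257 + 3*(-604))) = (362556 - 36262)/(343948 - 1/(1257 - 1812)) = 326294/(343948 - 1/(-555)) = 326294/(343948 - 1*(-1/555)) = 326294/(343948 + 1/555) = 326294/(190891141/555) = 326294*(555/190891141) = 181093170/190891141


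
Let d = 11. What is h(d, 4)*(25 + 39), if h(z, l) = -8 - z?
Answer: -1216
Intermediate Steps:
h(d, 4)*(25 + 39) = (-8 - 1*11)*(25 + 39) = (-8 - 11)*64 = -19*64 = -1216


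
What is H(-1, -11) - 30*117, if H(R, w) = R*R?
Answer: -3509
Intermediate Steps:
H(R, w) = R²
H(-1, -11) - 30*117 = (-1)² - 30*117 = 1 - 3510 = -3509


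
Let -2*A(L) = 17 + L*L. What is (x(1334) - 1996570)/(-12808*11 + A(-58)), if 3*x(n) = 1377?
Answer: 3992222/285157 ≈ 14.000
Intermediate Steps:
A(L) = -17/2 - L²/2 (A(L) = -(17 + L*L)/2 = -(17 + L²)/2 = -17/2 - L²/2)
x(n) = 459 (x(n) = (⅓)*1377 = 459)
(x(1334) - 1996570)/(-12808*11 + A(-58)) = (459 - 1996570)/(-12808*11 + (-17/2 - ½*(-58)²)) = -1996111/(-140888 + (-17/2 - ½*3364)) = -1996111/(-140888 + (-17/2 - 1682)) = -1996111/(-140888 - 3381/2) = -1996111/(-285157/2) = -1996111*(-2/285157) = 3992222/285157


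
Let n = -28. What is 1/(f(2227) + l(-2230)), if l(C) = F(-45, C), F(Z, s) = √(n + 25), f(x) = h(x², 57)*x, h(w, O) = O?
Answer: 42313/5371169908 - I*√3/16113509724 ≈ 7.8778e-6 - 1.0749e-10*I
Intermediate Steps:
f(x) = 57*x
F(Z, s) = I*√3 (F(Z, s) = √(-28 + 25) = √(-3) = I*√3)
l(C) = I*√3
1/(f(2227) + l(-2230)) = 1/(57*2227 + I*√3) = 1/(126939 + I*√3)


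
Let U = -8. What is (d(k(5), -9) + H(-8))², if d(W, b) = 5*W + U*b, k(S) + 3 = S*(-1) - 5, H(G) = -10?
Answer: 9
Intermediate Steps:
k(S) = -8 - S (k(S) = -3 + (S*(-1) - 5) = -3 + (-S - 5) = -3 + (-5 - S) = -8 - S)
d(W, b) = -8*b + 5*W (d(W, b) = 5*W - 8*b = -8*b + 5*W)
(d(k(5), -9) + H(-8))² = ((-8*(-9) + 5*(-8 - 1*5)) - 10)² = ((72 + 5*(-8 - 5)) - 10)² = ((72 + 5*(-13)) - 10)² = ((72 - 65) - 10)² = (7 - 10)² = (-3)² = 9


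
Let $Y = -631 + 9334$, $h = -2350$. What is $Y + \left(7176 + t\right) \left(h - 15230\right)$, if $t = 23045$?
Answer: $-531276477$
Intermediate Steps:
$Y = 8703$
$Y + \left(7176 + t\right) \left(h - 15230\right) = 8703 + \left(7176 + 23045\right) \left(-2350 - 15230\right) = 8703 + 30221 \left(-17580\right) = 8703 - 531285180 = -531276477$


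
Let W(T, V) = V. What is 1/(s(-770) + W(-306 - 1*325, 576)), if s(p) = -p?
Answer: 1/1346 ≈ 0.00074294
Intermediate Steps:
1/(s(-770) + W(-306 - 1*325, 576)) = 1/(-1*(-770) + 576) = 1/(770 + 576) = 1/1346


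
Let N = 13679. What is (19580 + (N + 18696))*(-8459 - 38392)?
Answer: -2434143705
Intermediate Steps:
(19580 + (N + 18696))*(-8459 - 38392) = (19580 + (13679 + 18696))*(-8459 - 38392) = (19580 + 32375)*(-46851) = 51955*(-46851) = -2434143705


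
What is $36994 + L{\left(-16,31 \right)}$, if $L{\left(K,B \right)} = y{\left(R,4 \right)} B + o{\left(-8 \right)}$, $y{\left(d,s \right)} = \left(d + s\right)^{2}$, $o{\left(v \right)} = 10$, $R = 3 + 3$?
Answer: $40104$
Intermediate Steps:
$R = 6$
$L{\left(K,B \right)} = 10 + 100 B$ ($L{\left(K,B \right)} = \left(6 + 4\right)^{2} B + 10 = 10^{2} B + 10 = 100 B + 10 = 10 + 100 B$)
$36994 + L{\left(-16,31 \right)} = 36994 + \left(10 + 100 \cdot 31\right) = 36994 + \left(10 + 3100\right) = 36994 + 3110 = 40104$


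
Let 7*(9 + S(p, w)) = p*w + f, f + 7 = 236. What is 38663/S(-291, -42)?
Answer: 270641/12388 ≈ 21.847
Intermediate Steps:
f = 229 (f = -7 + 236 = 229)
S(p, w) = 166/7 + p*w/7 (S(p, w) = -9 + (p*w + 229)/7 = -9 + (229 + p*w)/7 = -9 + (229/7 + p*w/7) = 166/7 + p*w/7)
38663/S(-291, -42) = 38663/(166/7 + (⅐)*(-291)*(-42)) = 38663/(166/7 + 1746) = 38663/(12388/7) = 38663*(7/12388) = 270641/12388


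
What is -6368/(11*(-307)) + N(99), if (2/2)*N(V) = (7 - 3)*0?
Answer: 6368/3377 ≈ 1.8857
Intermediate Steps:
N(V) = 0 (N(V) = (7 - 3)*0 = 4*0 = 0)
-6368/(11*(-307)) + N(99) = -6368/(11*(-307)) + 0 = -6368/(-3377) + 0 = -6368*(-1/3377) + 0 = 6368/3377 + 0 = 6368/3377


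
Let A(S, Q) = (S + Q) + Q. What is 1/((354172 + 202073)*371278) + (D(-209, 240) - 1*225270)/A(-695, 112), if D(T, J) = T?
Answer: 15522089437717387/32423880384270 ≈ 478.72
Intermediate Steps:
A(S, Q) = S + 2*Q (A(S, Q) = (Q + S) + Q = S + 2*Q)
1/((354172 + 202073)*371278) + (D(-209, 240) - 1*225270)/A(-695, 112) = 1/((354172 + 202073)*371278) + (-209 - 1*225270)/(-695 + 2*112) = (1/371278)/556245 + (-209 - 225270)/(-695 + 224) = (1/556245)*(1/371278) - 225479/(-471) = 1/206521531110 - 225479*(-1/471) = 1/206521531110 + 225479/471 = 15522089437717387/32423880384270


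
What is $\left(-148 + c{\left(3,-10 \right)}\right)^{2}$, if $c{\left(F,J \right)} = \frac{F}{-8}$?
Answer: $\frac{1408969}{64} \approx 22015.0$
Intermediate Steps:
$c{\left(F,J \right)} = - \frac{F}{8}$ ($c{\left(F,J \right)} = F \left(- \frac{1}{8}\right) = - \frac{F}{8}$)
$\left(-148 + c{\left(3,-10 \right)}\right)^{2} = \left(-148 - \frac{3}{8}\right)^{2} = \left(- \frac{1187}{8}\right)^{2} = \frac{1408969}{64}$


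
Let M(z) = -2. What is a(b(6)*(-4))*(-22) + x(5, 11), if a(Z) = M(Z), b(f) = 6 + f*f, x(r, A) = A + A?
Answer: 66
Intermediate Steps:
x(r, A) = 2*A
b(f) = 6 + f²
a(Z) = -2
a(b(6)*(-4))*(-22) + x(5, 11) = -2*(-22) + 2*11 = 44 + 22 = 66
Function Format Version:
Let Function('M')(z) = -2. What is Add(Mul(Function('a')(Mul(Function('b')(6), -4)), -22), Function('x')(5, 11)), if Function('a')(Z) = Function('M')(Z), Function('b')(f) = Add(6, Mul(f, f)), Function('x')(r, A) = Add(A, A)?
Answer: 66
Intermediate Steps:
Function('x')(r, A) = Mul(2, A)
Function('b')(f) = Add(6, Pow(f, 2))
Function('a')(Z) = -2
Add(Mul(Function('a')(Mul(Function('b')(6), -4)), -22), Function('x')(5, 11)) = Add(Mul(-2, -22), Mul(2, 11)) = Add(44, 22) = 66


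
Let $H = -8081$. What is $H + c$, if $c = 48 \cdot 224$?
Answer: $2671$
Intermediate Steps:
$c = 10752$
$H + c = -8081 + 10752 = 2671$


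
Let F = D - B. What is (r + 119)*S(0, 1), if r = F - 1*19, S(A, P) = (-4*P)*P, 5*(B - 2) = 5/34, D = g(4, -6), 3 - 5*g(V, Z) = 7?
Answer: -33038/85 ≈ -388.68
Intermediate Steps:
g(V, Z) = -4/5 (g(V, Z) = 3/5 - 1/5*7 = 3/5 - 7/5 = -4/5)
D = -4/5 ≈ -0.80000
B = 69/34 (B = 2 + (5/34)/5 = 2 + (5*(1/34))/5 = 2 + (1/5)*(5/34) = 2 + 1/34 = 69/34 ≈ 2.0294)
S(A, P) = -4*P**2
F = -481/170 (F = -4/5 - 1*69/34 = -4/5 - 69/34 = -481/170 ≈ -2.8294)
r = -3711/170 (r = -481/170 - 1*19 = -481/170 - 19 = -3711/170 ≈ -21.829)
(r + 119)*S(0, 1) = (-3711/170 + 119)*(-4*1**2) = 16519*(-4*1)/170 = (16519/170)*(-4) = -33038/85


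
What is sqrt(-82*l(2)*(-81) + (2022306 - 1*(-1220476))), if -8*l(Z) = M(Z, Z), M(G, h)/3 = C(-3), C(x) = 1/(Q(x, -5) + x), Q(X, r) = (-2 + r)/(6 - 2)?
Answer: sqrt(1170833599)/19 ≈ 1800.9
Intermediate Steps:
Q(X, r) = -1/2 + r/4 (Q(X, r) = (-2 + r)/4 = (-2 + r)*(1/4) = -1/2 + r/4)
C(x) = 1/(-7/4 + x) (C(x) = 1/((-1/2 + (1/4)*(-5)) + x) = 1/((-1/2 - 5/4) + x) = 1/(-7/4 + x))
M(G, h) = -12/19 (M(G, h) = 3*(4/(-7 + 4*(-3))) = 3*(4/(-7 - 12)) = 3*(4/(-19)) = 3*(4*(-1/19)) = 3*(-4/19) = -12/19)
l(Z) = 3/38 (l(Z) = -1/8*(-12/19) = 3/38)
sqrt(-82*l(2)*(-81) + (2022306 - 1*(-1220476))) = sqrt(-82*3/38*(-81) + (2022306 - 1*(-1220476))) = sqrt(-123/19*(-81) + (2022306 + 1220476)) = sqrt(9963/19 + 3242782) = sqrt(61622821/19) = sqrt(1170833599)/19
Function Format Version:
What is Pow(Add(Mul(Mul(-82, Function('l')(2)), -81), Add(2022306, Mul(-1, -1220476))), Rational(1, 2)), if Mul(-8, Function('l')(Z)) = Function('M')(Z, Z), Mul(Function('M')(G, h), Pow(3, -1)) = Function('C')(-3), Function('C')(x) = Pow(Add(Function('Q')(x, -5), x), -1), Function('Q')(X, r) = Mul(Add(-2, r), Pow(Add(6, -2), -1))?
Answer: Mul(Rational(1, 19), Pow(1170833599, Rational(1, 2))) ≈ 1800.9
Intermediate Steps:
Function('Q')(X, r) = Add(Rational(-1, 2), Mul(Rational(1, 4), r)) (Function('Q')(X, r) = Mul(Add(-2, r), Pow(4, -1)) = Mul(Add(-2, r), Rational(1, 4)) = Add(Rational(-1, 2), Mul(Rational(1, 4), r)))
Function('C')(x) = Pow(Add(Rational(-7, 4), x), -1) (Function('C')(x) = Pow(Add(Add(Rational(-1, 2), Mul(Rational(1, 4), -5)), x), -1) = Pow(Add(Add(Rational(-1, 2), Rational(-5, 4)), x), -1) = Pow(Add(Rational(-7, 4), x), -1))
Function('M')(G, h) = Rational(-12, 19) (Function('M')(G, h) = Mul(3, Mul(4, Pow(Add(-7, Mul(4, -3)), -1))) = Mul(3, Mul(4, Pow(Add(-7, -12), -1))) = Mul(3, Mul(4, Pow(-19, -1))) = Mul(3, Mul(4, Rational(-1, 19))) = Mul(3, Rational(-4, 19)) = Rational(-12, 19))
Function('l')(Z) = Rational(3, 38) (Function('l')(Z) = Mul(Rational(-1, 8), Rational(-12, 19)) = Rational(3, 38))
Pow(Add(Mul(Mul(-82, Function('l')(2)), -81), Add(2022306, Mul(-1, -1220476))), Rational(1, 2)) = Pow(Add(Mul(Mul(-82, Rational(3, 38)), -81), Add(2022306, Mul(-1, -1220476))), Rational(1, 2)) = Pow(Add(Mul(Rational(-123, 19), -81), Add(2022306, 1220476)), Rational(1, 2)) = Pow(Add(Rational(9963, 19), 3242782), Rational(1, 2)) = Pow(Rational(61622821, 19), Rational(1, 2)) = Mul(Rational(1, 19), Pow(1170833599, Rational(1, 2)))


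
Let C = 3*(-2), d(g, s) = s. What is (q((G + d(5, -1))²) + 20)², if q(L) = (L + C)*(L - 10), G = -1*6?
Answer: 2879809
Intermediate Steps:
G = -6
C = -6
q(L) = (-10 + L)*(-6 + L) (q(L) = (L - 6)*(L - 10) = (-6 + L)*(-10 + L) = (-10 + L)*(-6 + L))
(q((G + d(5, -1))²) + 20)² = ((60 + ((-6 - 1)²)² - 16*(-6 - 1)²) + 20)² = ((60 + ((-7)²)² - 16*(-7)²) + 20)² = ((60 + 49² - 16*49) + 20)² = ((60 + 2401 - 784) + 20)² = (1677 + 20)² = 1697² = 2879809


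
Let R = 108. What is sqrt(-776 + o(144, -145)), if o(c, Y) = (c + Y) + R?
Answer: I*sqrt(669) ≈ 25.865*I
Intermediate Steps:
o(c, Y) = 108 + Y + c (o(c, Y) = (c + Y) + 108 = (Y + c) + 108 = 108 + Y + c)
sqrt(-776 + o(144, -145)) = sqrt(-776 + (108 - 145 + 144)) = sqrt(-776 + 107) = sqrt(-669) = I*sqrt(669)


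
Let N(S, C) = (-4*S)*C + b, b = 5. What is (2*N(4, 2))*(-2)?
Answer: 108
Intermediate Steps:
N(S, C) = 5 - 4*C*S (N(S, C) = (-4*S)*C + 5 = -4*C*S + 5 = 5 - 4*C*S)
(2*N(4, 2))*(-2) = (2*(5 - 4*2*4))*(-2) = (2*(5 - 32))*(-2) = (2*(-27))*(-2) = -54*(-2) = 108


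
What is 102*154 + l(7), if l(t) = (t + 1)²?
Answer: 15772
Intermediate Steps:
l(t) = (1 + t)²
102*154 + l(7) = 102*154 + (1 + 7)² = 15708 + 8² = 15708 + 64 = 15772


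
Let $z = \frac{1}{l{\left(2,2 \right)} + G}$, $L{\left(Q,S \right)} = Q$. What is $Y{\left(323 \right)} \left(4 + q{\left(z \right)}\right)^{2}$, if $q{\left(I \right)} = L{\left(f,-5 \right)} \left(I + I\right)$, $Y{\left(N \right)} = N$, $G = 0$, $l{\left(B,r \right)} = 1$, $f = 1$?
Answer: $11628$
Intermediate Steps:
$z = 1$ ($z = \frac{1}{1 + 0} = 1^{-1} = 1$)
$q{\left(I \right)} = 2 I$ ($q{\left(I \right)} = 1 \left(I + I\right) = 1 \cdot 2 I = 2 I$)
$Y{\left(323 \right)} \left(4 + q{\left(z \right)}\right)^{2} = 323 \left(4 + 2 \cdot 1\right)^{2} = 323 \left(4 + 2\right)^{2} = 323 \cdot 6^{2} = 323 \cdot 36 = 11628$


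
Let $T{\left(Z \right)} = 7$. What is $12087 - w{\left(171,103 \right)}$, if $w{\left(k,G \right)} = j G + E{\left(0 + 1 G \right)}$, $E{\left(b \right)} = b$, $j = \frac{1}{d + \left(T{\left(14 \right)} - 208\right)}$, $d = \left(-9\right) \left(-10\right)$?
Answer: $\frac{1330327}{111} \approx 11985.0$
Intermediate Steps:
$d = 90$
$j = - \frac{1}{111}$ ($j = \frac{1}{90 + \left(7 - 208\right)} = \frac{1}{90 - 201} = \frac{1}{-111} = - \frac{1}{111} \approx -0.009009$)
$w{\left(k,G \right)} = \frac{110 G}{111}$ ($w{\left(k,G \right)} = - \frac{G}{111} + \left(0 + 1 G\right) = - \frac{G}{111} + \left(0 + G\right) = - \frac{G}{111} + G = \frac{110 G}{111}$)
$12087 - w{\left(171,103 \right)} = 12087 - \frac{110}{111} \cdot 103 = 12087 - \frac{11330}{111} = \frac{1330327}{111}$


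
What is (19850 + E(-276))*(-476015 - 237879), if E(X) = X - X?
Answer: -14170795900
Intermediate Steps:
E(X) = 0
(19850 + E(-276))*(-476015 - 237879) = (19850 + 0)*(-476015 - 237879) = 19850*(-713894) = -14170795900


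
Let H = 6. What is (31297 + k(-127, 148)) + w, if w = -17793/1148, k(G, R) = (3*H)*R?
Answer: 38969435/1148 ≈ 33946.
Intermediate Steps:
k(G, R) = 18*R (k(G, R) = (3*6)*R = 18*R)
w = -17793/1148 (w = -17793*1/1148 = -17793/1148 ≈ -15.499)
(31297 + k(-127, 148)) + w = (31297 + 18*148) - 17793/1148 = (31297 + 2664) - 17793/1148 = 33961 - 17793/1148 = 38969435/1148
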